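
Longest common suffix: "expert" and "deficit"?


Word 1: "expert"
Word 2: "deficit"
Comparing from end:
  Pos -1: 't' == 't'
  Pos -2: 'r' != 'i' (stop)
LCS = "t" (length 1)


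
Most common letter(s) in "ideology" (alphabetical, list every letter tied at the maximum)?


Word: "ideology"
Letter counts:
  'd': 1
  'e': 1
  'g': 1
  'i': 1
  'l': 1
  'o': 2
  'y': 1
Maximum count = 2
Most frequent = 'o' (2 times each)


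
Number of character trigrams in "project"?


Word: "project" (length 7)
Number of 3-grams = length - 3 + 1 = 7 - 3 + 1
= 5


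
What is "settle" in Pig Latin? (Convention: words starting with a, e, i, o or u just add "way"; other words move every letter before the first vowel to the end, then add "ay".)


Word: "settle"
Starts with consonant(s) → move to end, add 'ay'
Consonant cluster: "s"
Pig Latin = "ettlesay"


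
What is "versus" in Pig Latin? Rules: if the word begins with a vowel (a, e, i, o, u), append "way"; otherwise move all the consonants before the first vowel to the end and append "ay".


Word: "versus"
Starts with consonant(s) → move to end, add 'ay'
Consonant cluster: "v"
Pig Latin = "ersusvay"


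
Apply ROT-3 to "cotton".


Word: "cotton"
Shift: 3
Each letter → (letter + shift) mod 26:
  'c' (2) + 3 = 5 → 'f'
  'o' (14) + 3 = 17 → 'r'
  't' (19) + 3 = 22 → 'w'
  't' (19) + 3 = 22 → 'w'
  'o' (14) + 3 = 17 → 'r'
  'n' (13) + 3 = 16 → 'q'
Result = "frwwrq"


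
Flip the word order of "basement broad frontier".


Original: "basement broad frontier"
Words (1..n): basement | broad | frontier
Reversed (n..1): frontier | broad | basement
Result = "frontier broad basement"


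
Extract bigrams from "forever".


Word: "forever" (length 7)
Number of bigrams = 7 - 2 + 1 = 6
  Position 0: "fo"
  Position 1: "or"
  Position 2: "re"
  Position 3: "ev"
  Position 4: "ve"
  Position 5: "er"
Bigrams = "fo", "or", "re", "ev", "ve", "er"


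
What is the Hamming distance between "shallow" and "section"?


Comparing character by character (same length = 7):
  Pos 0: 's' vs 's' =
  Pos 1: 'h' vs 'e' !=
  Pos 2: 'a' vs 'c' !=
  Pos 3: 'l' vs 't' !=
  Pos 4: 'l' vs 'i' !=
  Pos 5: 'o' vs 'o' =
  Pos 6: 'w' vs 'n' !=
Hamming distance = 5


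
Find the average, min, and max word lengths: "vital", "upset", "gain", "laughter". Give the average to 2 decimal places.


Lengths: "vital"=5, "upset"=5, "gain"=4, "laughter"=8
Sum = 22, Count = 4
Average = 22/4 = 5.50
= avg=5.50, min=4, max=8


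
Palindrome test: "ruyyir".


Word: "ruyyir"
Reversed: "riyyur"
Forward == Backward? ruyyir != riyyur
Palindrome = No


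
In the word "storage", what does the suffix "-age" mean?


Suffix: -age
Example: storage (store + -age, with a spelling change)
Meaning = result / collection


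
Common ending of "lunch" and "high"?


Word 1: "lunch"
Word 2: "high"
Comparing from end:
  Pos -1: 'h' == 'h'
  Pos -2: 'c' != 'g' (stop)
LCS = "h" (length 1)


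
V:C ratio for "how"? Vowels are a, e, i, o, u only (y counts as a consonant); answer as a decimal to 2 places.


Word: "how"
Vowels (a,e,i,o,u): 1
Consonants: 2
Ratio = 1/2
= 0.50


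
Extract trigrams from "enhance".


Word: "enhance" (length 7)
Number of trigrams = 7 - 3 + 1 = 5
  Position 0: "enh"
  Position 1: "nha"
  Position 2: "han"
  Position 3: "anc"
  Position 4: "nce"
Trigrams = "enh", "nha", "han", "anc", "nce"


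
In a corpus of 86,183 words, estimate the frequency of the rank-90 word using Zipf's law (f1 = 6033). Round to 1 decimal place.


Zipf's law: f(r) = f(1) / r
f(1) = 6033
f(90) = 6033 / 90
= 67.0 occurrences


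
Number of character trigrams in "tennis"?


Word: "tennis" (length 6)
Number of 3-grams = length - 3 + 1 = 6 - 3 + 1
= 4


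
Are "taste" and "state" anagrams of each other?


Word 1: "taste" → sorted: aestt
Word 2: "state" → sorted: aestt
Same letters? aestt == aestt
Anagram = Yes


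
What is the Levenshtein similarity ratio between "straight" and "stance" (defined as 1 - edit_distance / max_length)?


Word 1: "straight" (length 8)
Word 2: "stance" (length 6)
One optimal edit sequence:
  1. keep 's'
  2. keep 't'
  3. delete 'r'  (+1)
  4. keep 'a'
  5. delete 'i'  (+1)
  6. substitute 'g' -> 'n'  (+1)
  7. substitute 'h' -> 'c'  (+1)
  8. substitute 't' -> 'e'  (+1)
Edit distance = 5
Max length = max(8, 6) = 8
Similarity = 1 - 5/8
= 0.3750


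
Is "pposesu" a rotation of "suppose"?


Word: "suppose", Candidate: "pposesu"
Method: check if candidate is substring of word+word
"supposesuppose" contains "pposesu"? Yes
Is rotation = Yes


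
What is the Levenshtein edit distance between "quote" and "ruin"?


Word 1: "quote" (length 5)
Word 2: "ruin" (length 4)
One optimal edit sequence (insert/delete/substitute each cost 1):
  1. substitute 'q' -> 'r'  (+1)
  2. keep 'u'
  3. delete 'o'  (+1)
  4. substitute 't' -> 'i'  (+1)
  5. substitute 'e' -> 'n'  (+1)
Total edit operations: 4
Edit distance = 4


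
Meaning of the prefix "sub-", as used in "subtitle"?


Prefix: sub-
Example: subtitle = sub- + title
Meaning = under / below


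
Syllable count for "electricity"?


Word: "electricity"
Syllable breakdown: e · lec · tric · i · ty
Counting: 5 parts
= 5 syllables


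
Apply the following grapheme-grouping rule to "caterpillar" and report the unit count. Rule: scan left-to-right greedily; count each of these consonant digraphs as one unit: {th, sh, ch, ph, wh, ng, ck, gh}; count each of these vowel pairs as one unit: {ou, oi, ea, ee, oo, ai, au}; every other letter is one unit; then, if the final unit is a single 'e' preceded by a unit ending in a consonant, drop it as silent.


Word: "caterpillar" (11 letters)
Left-to-right scan:
  [1] 'c' (letter)
  [2] 'a' (letter)
  [3] 't' (letter)
  [4] 'e' (letter)
  [5] 'r' (letter)
  [6] 'p' (letter)
  [7] 'i' (letter)
  [8] 'l' (letter)
  [9] 'l' (letter)
  [10] 'a' (letter)
  [11] 'r' (letter)
Units from scan: 11
Sound units = 11 units


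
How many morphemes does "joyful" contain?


Word: "joyful"
Morphemes: joy + -ful
Each morpheme carries meaning
= 2 morphemes


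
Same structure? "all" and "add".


Pattern of "all": [0, 1, 1]
Pattern of "add": [0, 1, 1]
Patterns match
Same pattern = Yes


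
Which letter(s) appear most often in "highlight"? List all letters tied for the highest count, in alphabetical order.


Word: "highlight"
Letter counts:
  'g': 2
  'h': 3
  'i': 2
  'l': 1
  't': 1
Maximum count = 3
Most frequent = 'h' (3 times each)


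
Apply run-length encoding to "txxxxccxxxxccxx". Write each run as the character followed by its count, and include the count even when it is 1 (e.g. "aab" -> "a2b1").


String: "txxxxccxxxxccxx"
Scanning for consecutive runs:
  't' x 1
  'x' x 4
  'c' x 2
  'x' x 4
  'c' x 2
  'x' x 2
RLE = "t1x4c2x4c2x2"


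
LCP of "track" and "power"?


Word 1: "track"
Word 2: "power"
Comparing from start:
  Pos 0: 't' != 'p' (stop)
LCP = "" (length 0)


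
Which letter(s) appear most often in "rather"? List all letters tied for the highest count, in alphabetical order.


Word: "rather"
Letter counts:
  'a': 1
  'e': 1
  'h': 1
  'r': 2
  't': 1
Maximum count = 2
Most frequent = 'r' (2 times each)


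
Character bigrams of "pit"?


Word: "pit" (length 3)
Number of bigrams = 3 - 2 + 1 = 2
  Position 0: "pi"
  Position 1: "it"
Bigrams = "pi", "it"


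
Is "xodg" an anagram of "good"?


Word 1: "good" → sorted: dgoo
Word 2: "xodg" → sorted: dgox
Same letters? dgoo != dgox
Anagram = No


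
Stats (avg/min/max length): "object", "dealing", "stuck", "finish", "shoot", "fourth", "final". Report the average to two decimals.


Lengths: "object"=6, "dealing"=7, "stuck"=5, "finish"=6, "shoot"=5, "fourth"=6, "final"=5
Sum = 40, Count = 7
Average = 40/7 = 5.71
= avg=5.71, min=5, max=7


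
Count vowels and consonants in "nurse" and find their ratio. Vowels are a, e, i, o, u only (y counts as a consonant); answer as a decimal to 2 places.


Word: "nurse"
Vowels (a,e,i,o,u): 2
Consonants: 3
Ratio = 2/3
= 0.67


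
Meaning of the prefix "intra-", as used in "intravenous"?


Prefix: intra-
As in: intravenous -> intra- + venous
Meaning = within


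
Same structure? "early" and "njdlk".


Pattern of "early": [0, 1, 2, 3, 4]
Pattern of "njdlk": [0, 1, 2, 3, 4]
Patterns match
Same pattern = Yes


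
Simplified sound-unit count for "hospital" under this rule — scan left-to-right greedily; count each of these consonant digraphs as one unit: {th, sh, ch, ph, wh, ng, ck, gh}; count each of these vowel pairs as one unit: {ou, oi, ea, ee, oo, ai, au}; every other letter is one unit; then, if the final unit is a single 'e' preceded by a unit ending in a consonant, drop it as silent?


Word: "hospital" (8 letters)
Left-to-right scan:
  (1) 'h' (letter)
  (2) 'o' (letter)
  (3) 's' (letter)
  (4) 'p' (letter)
  (5) 'i' (letter)
  (6) 't' (letter)
  (7) 'a' (letter)
  (8) 'l' (letter)
Units from scan: 8
Sound units = 8 units


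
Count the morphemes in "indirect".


Word: "indirect"
Morphemes: in- | direct
Each morpheme carries meaning
= 2 morphemes


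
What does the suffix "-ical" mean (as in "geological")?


Suffix: -ical
As in: geological -> geology + -ical, with a spelling change
Meaning = relating to


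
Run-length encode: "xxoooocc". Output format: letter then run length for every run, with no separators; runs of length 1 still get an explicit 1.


String: "xxoooocc"
Scanning for consecutive runs:
  'x' x 2
  'o' x 4
  'c' x 2
RLE = "x2o4c2"


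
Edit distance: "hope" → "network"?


Word 1: "hope" (length 4)
Word 2: "network" (length 7)
One optimal edit sequence (insert/delete/substitute each cost 1):
  1. insert 'n'  (+1)
  2. insert 'e'  (+1)
  3. insert 't'  (+1)
  4. substitute 'h' -> 'w'  (+1)
  5. keep 'o'
  6. substitute 'p' -> 'r'  (+1)
  7. substitute 'e' -> 'k'  (+1)
Total edit operations: 6
Edit distance = 6


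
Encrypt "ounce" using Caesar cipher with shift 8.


Word: "ounce"
Shift: 8
Each letter → (letter + shift) mod 26:
  'o' (14) + 8 = 22 → 'w'
  'u' (20) + 8 = 2 → 'c'
  'n' (13) + 8 = 21 → 'v'
  'c' (2) + 8 = 10 → 'k'
  'e' (4) + 8 = 12 → 'm'
Result = "wcvkm"


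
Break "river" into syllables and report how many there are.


Word: "river"
Syllable breakdown: riv | er
Counting: 2 parts
= 2 syllables


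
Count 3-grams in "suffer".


Word: "suffer" (length 6)
Number of 3-grams = length - 3 + 1 = 6 - 3 + 1
= 4


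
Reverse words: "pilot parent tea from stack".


Original: "pilot parent tea from stack"
Words (1..n): pilot | parent | tea | from | stack
Reversed (n..1): stack | from | tea | parent | pilot
Result = "stack from tea parent pilot"


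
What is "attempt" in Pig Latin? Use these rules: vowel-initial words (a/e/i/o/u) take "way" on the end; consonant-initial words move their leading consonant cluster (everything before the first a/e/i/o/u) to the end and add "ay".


Word: "attempt"
Starts with vowel → add 'way'
Pig Latin = "attemptway"


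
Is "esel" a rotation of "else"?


Word: "else", Candidate: "esel"
Method: check if candidate is substring of word+word
"elseelse" contains "esel"? No
Is rotation = No


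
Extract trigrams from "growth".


Word: "growth" (length 6)
Number of trigrams = 6 - 3 + 1 = 4
  Position 0: "gro"
  Position 1: "row"
  Position 2: "owt"
  Position 3: "wth"
Trigrams = "gro", "row", "owt", "wth"


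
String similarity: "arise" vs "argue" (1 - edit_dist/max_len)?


Word 1: "arise" (length 5)
Word 2: "argue" (length 5)
One optimal edit sequence:
  1. keep 'a'
  2. keep 'r'
  3. substitute 'i' -> 'g'  (+1)
  4. substitute 's' -> 'u'  (+1)
  5. keep 'e'
Edit distance = 2
Max length = max(5, 5) = 5
Similarity = 1 - 2/5
= 0.6000


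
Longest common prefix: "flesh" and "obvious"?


Word 1: "flesh"
Word 2: "obvious"
Comparing from start:
  Pos 0: 'f' != 'o' (stop)
LCP = "" (length 0)


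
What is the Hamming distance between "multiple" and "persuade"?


Comparing character by character (same length = 8):
  Pos 0: 'm' vs 'p' !=
  Pos 1: 'u' vs 'e' !=
  Pos 2: 'l' vs 'r' !=
  Pos 3: 't' vs 's' !=
  Pos 4: 'i' vs 'u' !=
  Pos 5: 'p' vs 'a' !=
  Pos 6: 'l' vs 'd' !=
  Pos 7: 'e' vs 'e' =
Hamming distance = 7


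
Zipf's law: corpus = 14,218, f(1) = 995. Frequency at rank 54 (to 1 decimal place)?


Zipf's law: f(r) = f(1) / r
f(1) = 995
f(54) = 995 / 54
= 18.4 occurrences


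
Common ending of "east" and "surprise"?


Word 1: "east"
Word 2: "surprise"
Comparing from end:
  Pos -1: 't' != 'e' (stop)
LCS = "" (length 0)


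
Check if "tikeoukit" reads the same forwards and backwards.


Word: "tikeoukit"
Reversed: "tikuoekit"
Forward == Backward? tikeoukit != tikuoekit
Palindrome = No


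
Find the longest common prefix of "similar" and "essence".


Word 1: "similar"
Word 2: "essence"
Comparing from start:
  Pos 0: 's' != 'e' (stop)
LCP = "" (length 0)


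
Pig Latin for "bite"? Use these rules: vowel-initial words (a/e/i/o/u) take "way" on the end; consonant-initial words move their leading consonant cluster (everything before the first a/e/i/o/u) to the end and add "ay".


Word: "bite"
Starts with consonant(s) → move to end, add 'ay'
Consonant cluster: "b"
Pig Latin = "itebay"


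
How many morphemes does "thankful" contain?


Word: "thankful"
Morphemes: thank | -ful
Each morpheme carries meaning
= 2 morphemes


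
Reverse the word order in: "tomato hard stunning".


Original: "tomato hard stunning"
Words (1..n): tomato | hard | stunning
Reversed (n..1): stunning | hard | tomato
Result = "stunning hard tomato"


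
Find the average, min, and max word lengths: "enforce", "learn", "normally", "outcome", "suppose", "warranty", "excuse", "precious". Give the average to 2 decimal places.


Lengths: "enforce"=7, "learn"=5, "normally"=8, "outcome"=7, "suppose"=7, "warranty"=8, "excuse"=6, "precious"=8
Sum = 56, Count = 8
Average = 56/8 = 7.00
= avg=7.00, min=5, max=8


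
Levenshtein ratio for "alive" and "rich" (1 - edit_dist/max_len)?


Word 1: "alive" (length 5)
Word 2: "rich" (length 4)
One optimal edit sequence:
  1. delete 'a'  (+1)
  2. substitute 'l' -> 'r'  (+1)
  3. keep 'i'
  4. substitute 'v' -> 'c'  (+1)
  5. substitute 'e' -> 'h'  (+1)
Edit distance = 4
Max length = max(5, 4) = 5
Similarity = 1 - 4/5
= 0.2000


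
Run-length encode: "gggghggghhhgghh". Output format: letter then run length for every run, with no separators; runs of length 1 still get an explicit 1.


String: "gggghggghhhgghh"
Scanning for consecutive runs:
  'g' x 4
  'h' x 1
  'g' x 3
  'h' x 3
  'g' x 2
  'h' x 2
RLE = "g4h1g3h3g2h2"


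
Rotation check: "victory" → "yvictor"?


Word: "victory", Candidate: "yvictor"
Method: check if candidate is substring of word+word
"victoryvictory" contains "yvictor"? Yes
Is rotation = Yes


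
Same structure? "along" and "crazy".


Pattern of "along": [0, 1, 2, 3, 4]
Pattern of "crazy": [0, 1, 2, 3, 4]
Patterns match
Same pattern = Yes


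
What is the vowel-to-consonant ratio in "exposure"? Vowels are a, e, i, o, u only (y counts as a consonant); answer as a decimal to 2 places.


Word: "exposure"
Vowels (a,e,i,o,u): 4
Consonants: 4
Ratio = 4/4
= 1.00


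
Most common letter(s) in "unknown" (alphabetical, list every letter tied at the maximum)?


Word: "unknown"
Letter counts:
  'k': 1
  'n': 3
  'o': 1
  'u': 1
  'w': 1
Maximum count = 3
Most frequent = 'n' (3 times each)


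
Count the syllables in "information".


Word: "information"
Syllable breakdown: in / for / ma / tion
Counting: 4 parts
= 4 syllables


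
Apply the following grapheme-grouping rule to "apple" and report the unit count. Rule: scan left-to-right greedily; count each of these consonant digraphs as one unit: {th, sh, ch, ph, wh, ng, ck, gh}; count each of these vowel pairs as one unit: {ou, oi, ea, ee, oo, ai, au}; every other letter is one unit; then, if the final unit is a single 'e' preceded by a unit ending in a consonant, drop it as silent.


Word: "apple" (5 letters)
Left-to-right scan:
  1. 'a' (letter)
  2. 'p' (letter)
  3. 'p' (letter)
  4. 'l' (letter)
  5. 'e' (letter)
Units from scan: 5
Final unit is 'e' after a consonant -> drop as silent (-1)
Sound units = 4 units


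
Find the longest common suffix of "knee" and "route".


Word 1: "knee"
Word 2: "route"
Comparing from end:
  Pos -1: 'e' == 'e'
  Pos -2: 'e' != 't' (stop)
LCS = "e" (length 1)


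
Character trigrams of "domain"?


Word: "domain" (length 6)
Number of trigrams = 6 - 3 + 1 = 4
  Position 0: "dom"
  Position 1: "oma"
  Position 2: "mai"
  Position 3: "ain"
Trigrams = "dom", "oma", "mai", "ain"


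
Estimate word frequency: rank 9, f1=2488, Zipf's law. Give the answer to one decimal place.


Zipf's law: f(r) = f(1) / r
f(1) = 2488
f(9) = 2488 / 9
= 276.4 occurrences


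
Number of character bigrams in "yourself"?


Word: "yourself" (length 8)
Number of 2-grams = length - 2 + 1 = 8 - 2 + 1
= 7


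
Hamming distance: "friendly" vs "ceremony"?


Comparing character by character (same length = 8):
  Pos 0: 'f' vs 'c' !=
  Pos 1: 'r' vs 'e' !=
  Pos 2: 'i' vs 'r' !=
  Pos 3: 'e' vs 'e' =
  Pos 4: 'n' vs 'm' !=
  Pos 5: 'd' vs 'o' !=
  Pos 6: 'l' vs 'n' !=
  Pos 7: 'y' vs 'y' =
Hamming distance = 6


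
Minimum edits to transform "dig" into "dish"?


Word 1: "dig" (length 3)
Word 2: "dish" (length 4)
One optimal edit sequence (insert/delete/substitute each cost 1):
  1. keep 'd'
  2. keep 'i'
  3. insert 's'  (+1)
  4. substitute 'g' -> 'h'  (+1)
Total edit operations: 2
Edit distance = 2


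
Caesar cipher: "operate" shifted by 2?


Word: "operate"
Shift: 2
Each letter → (letter + shift) mod 26:
  'o' (14) + 2 = 16 → 'q'
  'p' (15) + 2 = 17 → 'r'
  'e' (4) + 2 = 6 → 'g'
  'r' (17) + 2 = 19 → 't'
  'a' (0) + 2 = 2 → 'c'
  't' (19) + 2 = 21 → 'v'
  'e' (4) + 2 = 6 → 'g'
Result = "qrgtcvg"


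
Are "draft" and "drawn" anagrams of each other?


Word 1: "draft" → sorted: adfrt
Word 2: "drawn" → sorted: adnrw
Same letters? adfrt != adnrw
Anagram = No


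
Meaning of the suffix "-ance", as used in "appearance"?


Suffix: -ance
Example: appearance (appear + -ance)
Meaning = state of


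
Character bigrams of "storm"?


Word: "storm" (length 5)
Number of bigrams = 5 - 2 + 1 = 4
  Position 0: "st"
  Position 1: "to"
  Position 2: "or"
  Position 3: "rm"
Bigrams = "st", "to", "or", "rm"


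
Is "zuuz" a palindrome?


Word: "zuuz"
Reversed: "zuuz"
Forward == Backward? zuuz == zuuz
Palindrome = Yes


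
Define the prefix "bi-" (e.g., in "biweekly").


Prefix: bi-
As in: biweekly -> bi- + weekly
Meaning = two


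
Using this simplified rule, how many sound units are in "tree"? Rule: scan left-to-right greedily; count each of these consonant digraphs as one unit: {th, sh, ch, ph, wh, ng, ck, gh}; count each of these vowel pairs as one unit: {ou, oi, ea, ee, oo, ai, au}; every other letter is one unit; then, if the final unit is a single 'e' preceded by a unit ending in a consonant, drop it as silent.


Word: "tree" (4 letters)
Left-to-right scan:
  1. 't' (letter)
  2. 'r' (letter)
  3. 'ee' (vowel-pair)
Units from scan: 3
Sound units = 3 units


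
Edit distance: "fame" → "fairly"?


Word 1: "fame" (length 4)
Word 2: "fairly" (length 6)
One optimal edit sequence (insert/delete/substitute each cost 1):
  1. keep 'f'
  2. keep 'a'
  3. insert 'i'  (+1)
  4. insert 'r'  (+1)
  5. substitute 'm' -> 'l'  (+1)
  6. substitute 'e' -> 'y'  (+1)
Total edit operations: 4
Edit distance = 4


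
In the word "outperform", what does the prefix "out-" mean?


Prefix: out-
Example: outperform (out- + perform)
Meaning = surpass


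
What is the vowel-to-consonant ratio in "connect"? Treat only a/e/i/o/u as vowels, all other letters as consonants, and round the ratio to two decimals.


Word: "connect"
Vowels (a,e,i,o,u): 2
Consonants: 5
Ratio = 2/5
= 0.40


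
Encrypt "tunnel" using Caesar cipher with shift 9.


Word: "tunnel"
Shift: 9
Each letter → (letter + shift) mod 26:
  't' (19) + 9 = 2 → 'c'
  'u' (20) + 9 = 3 → 'd'
  'n' (13) + 9 = 22 → 'w'
  'n' (13) + 9 = 22 → 'w'
  'e' (4) + 9 = 13 → 'n'
  'l' (11) + 9 = 20 → 'u'
Result = "cdwwnu"


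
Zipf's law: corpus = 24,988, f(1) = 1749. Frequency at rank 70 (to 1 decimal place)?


Zipf's law: f(r) = f(1) / r
f(1) = 1749
f(70) = 1749 / 70
= 25.0 occurrences


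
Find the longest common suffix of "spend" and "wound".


Word 1: "spend"
Word 2: "wound"
Comparing from end:
  Pos -1: 'd' == 'd'
  Pos -2: 'n' == 'n'
  Pos -3: 'e' != 'u' (stop)
LCS = "nd" (length 2)


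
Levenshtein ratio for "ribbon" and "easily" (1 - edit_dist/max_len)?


Word 1: "ribbon" (length 6)
Word 2: "easily" (length 6)
One optimal edit sequence:
  1. substitute 'r' -> 'e'  (+1)
  2. substitute 'i' -> 'a'  (+1)
  3. substitute 'b' -> 's'  (+1)
  4. substitute 'b' -> 'i'  (+1)
  5. substitute 'o' -> 'l'  (+1)
  6. substitute 'n' -> 'y'  (+1)
Edit distance = 6
Max length = max(6, 6) = 6
Similarity = 1 - 6/6
= 0.0000


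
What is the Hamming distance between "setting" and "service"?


Comparing character by character (same length = 7):
  Pos 0: 's' vs 's' =
  Pos 1: 'e' vs 'e' =
  Pos 2: 't' vs 'r' !=
  Pos 3: 't' vs 'v' !=
  Pos 4: 'i' vs 'i' =
  Pos 5: 'n' vs 'c' !=
  Pos 6: 'g' vs 'e' !=
Hamming distance = 4


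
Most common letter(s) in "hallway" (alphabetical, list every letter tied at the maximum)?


Word: "hallway"
Letter counts:
  'a': 2
  'h': 1
  'l': 2
  'w': 1
  'y': 1
Maximum count = 2
Most frequent = 'a', 'l' (2 times each)


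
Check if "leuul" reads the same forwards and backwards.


Word: "leuul"
Reversed: "luuel"
Forward == Backward? leuul != luuel
Palindrome = No


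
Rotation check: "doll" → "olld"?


Word: "doll", Candidate: "olld"
Method: check if candidate is substring of word+word
"dolldoll" contains "olld"? Yes
Is rotation = Yes


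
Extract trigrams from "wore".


Word: "wore" (length 4)
Number of trigrams = 4 - 3 + 1 = 2
  Position 0: "wor"
  Position 1: "ore"
Trigrams = "wor", "ore"


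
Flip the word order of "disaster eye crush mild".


Original: "disaster eye crush mild"
Words (1..n): disaster | eye | crush | mild
Reversed (n..1): mild | crush | eye | disaster
Result = "mild crush eye disaster"


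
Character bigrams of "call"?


Word: "call" (length 4)
Number of bigrams = 4 - 2 + 1 = 3
  Position 0: "ca"
  Position 1: "al"
  Position 2: "ll"
Bigrams = "ca", "al", "ll"


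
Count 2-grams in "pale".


Word: "pale" (length 4)
Number of 2-grams = length - 2 + 1 = 4 - 2 + 1
= 3


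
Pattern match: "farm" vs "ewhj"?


Pattern of "farm": [0, 1, 2, 3]
Pattern of "ewhj": [0, 1, 2, 3]
Patterns match
Same pattern = Yes


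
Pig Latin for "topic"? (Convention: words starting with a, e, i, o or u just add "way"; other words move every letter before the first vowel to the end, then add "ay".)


Word: "topic"
Starts with consonant(s) → move to end, add 'ay'
Consonant cluster: "t"
Pig Latin = "opictay"


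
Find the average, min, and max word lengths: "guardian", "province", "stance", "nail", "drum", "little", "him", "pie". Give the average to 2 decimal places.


Lengths: "guardian"=8, "province"=8, "stance"=6, "nail"=4, "drum"=4, "little"=6, "him"=3, "pie"=3
Sum = 42, Count = 8
Average = 42/8 = 5.25
= avg=5.25, min=3, max=8


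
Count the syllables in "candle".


Word: "candle"
Syllable breakdown: can | dle
Counting: 2 parts
= 2 syllables


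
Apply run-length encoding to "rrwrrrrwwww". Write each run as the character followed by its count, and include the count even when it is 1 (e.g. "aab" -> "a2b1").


String: "rrwrrrrwwww"
Scanning for consecutive runs:
  'r' x 2
  'w' x 1
  'r' x 4
  'w' x 4
RLE = "r2w1r4w4"


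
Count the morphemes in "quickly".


Word: "quickly"
Morphemes: quick | -ly
Each morpheme carries meaning
= 2 morphemes


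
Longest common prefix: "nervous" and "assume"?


Word 1: "nervous"
Word 2: "assume"
Comparing from start:
  Pos 0: 'n' != 'a' (stop)
LCP = "" (length 0)


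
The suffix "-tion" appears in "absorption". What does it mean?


Suffix: -tion
As in: absorption -> absorb + -tion, with a spelling change
Meaning = act or process


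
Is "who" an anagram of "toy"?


Word 1: "toy" → sorted: oty
Word 2: "who" → sorted: how
Same letters? oty != how
Anagram = No


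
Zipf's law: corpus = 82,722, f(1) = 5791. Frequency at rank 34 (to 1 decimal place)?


Zipf's law: f(r) = f(1) / r
f(1) = 5791
f(34) = 5791 / 34
= 170.3 occurrences


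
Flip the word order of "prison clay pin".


Original: "prison clay pin"
Words (1..n): prison | clay | pin
Reversed (n..1): pin | clay | prison
Result = "pin clay prison"


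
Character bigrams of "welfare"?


Word: "welfare" (length 7)
Number of bigrams = 7 - 2 + 1 = 6
  Position 0: "we"
  Position 1: "el"
  Position 2: "lf"
  Position 3: "fa"
  Position 4: "ar"
  Position 5: "re"
Bigrams = "we", "el", "lf", "fa", "ar", "re"


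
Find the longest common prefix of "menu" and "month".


Word 1: "menu"
Word 2: "month"
Comparing from start:
  Pos 0: 'm' == 'm'
  Pos 1: 'e' != 'o' (stop)
LCP = "m" (length 1)


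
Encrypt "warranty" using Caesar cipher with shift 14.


Word: "warranty"
Shift: 14
Each letter → (letter + shift) mod 26:
  'w' (22) + 14 = 10 → 'k'
  'a' (0) + 14 = 14 → 'o'
  'r' (17) + 14 = 5 → 'f'
  'r' (17) + 14 = 5 → 'f'
  'a' (0) + 14 = 14 → 'o'
  'n' (13) + 14 = 1 → 'b'
  't' (19) + 14 = 7 → 'h'
  'y' (24) + 14 = 12 → 'm'
Result = "koffobhm"


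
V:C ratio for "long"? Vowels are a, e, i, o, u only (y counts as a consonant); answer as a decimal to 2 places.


Word: "long"
Vowels (a,e,i,o,u): 1
Consonants: 3
Ratio = 1/3
= 0.33


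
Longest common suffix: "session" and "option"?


Word 1: "session"
Word 2: "option"
Comparing from end:
  Pos -1: 'n' == 'n'
  Pos -2: 'o' == 'o'
  Pos -3: 'i' == 'i'
  Pos -4: 's' != 't' (stop)
LCS = "ion" (length 3)


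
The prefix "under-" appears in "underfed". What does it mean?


Prefix: under-
Example: underfed = under- + fed
Meaning = insufficient


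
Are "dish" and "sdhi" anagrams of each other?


Word 1: "dish" → sorted: dhis
Word 2: "sdhi" → sorted: dhis
Same letters? dhis == dhis
Anagram = Yes


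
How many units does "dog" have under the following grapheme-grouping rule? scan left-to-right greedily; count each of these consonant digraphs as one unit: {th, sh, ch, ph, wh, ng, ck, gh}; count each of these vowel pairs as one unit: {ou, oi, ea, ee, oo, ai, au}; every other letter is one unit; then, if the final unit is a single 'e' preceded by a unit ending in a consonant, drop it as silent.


Word: "dog" (3 letters)
Left-to-right scan:
  1. 'd' (letter)
  2. 'o' (letter)
  3. 'g' (letter)
Units from scan: 3
Sound units = 3 units


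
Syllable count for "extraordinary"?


Word: "extraordinary"
Syllable breakdown: ex | traor | di | nar | y
Counting: 5 parts
= 5 syllables


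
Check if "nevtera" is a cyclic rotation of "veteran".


Word: "veteran", Candidate: "nevtera"
Method: check if candidate is substring of word+word
"veteranveteran" contains "nevtera"? No
Is rotation = No


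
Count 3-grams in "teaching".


Word: "teaching" (length 8)
Number of 3-grams = length - 3 + 1 = 8 - 3 + 1
= 6


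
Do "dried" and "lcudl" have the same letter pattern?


Pattern of "dried": [0, 1, 2, 3, 0]
Pattern of "lcudl": [0, 1, 2, 3, 0]
Patterns match
Same pattern = Yes


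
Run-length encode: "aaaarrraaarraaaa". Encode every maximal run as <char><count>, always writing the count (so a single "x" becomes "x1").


String: "aaaarrraaarraaaa"
Scanning for consecutive runs:
  'a' x 4
  'r' x 3
  'a' x 3
  'r' x 2
  'a' x 4
RLE = "a4r3a3r2a4"


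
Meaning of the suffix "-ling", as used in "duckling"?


Suffix: -ling
Example: duckling = duck + -ling
Meaning = small / young


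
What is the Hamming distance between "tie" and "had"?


Comparing character by character (same length = 3):
  Pos 0: 't' vs 'h' !=
  Pos 1: 'i' vs 'a' !=
  Pos 2: 'e' vs 'd' !=
Hamming distance = 3


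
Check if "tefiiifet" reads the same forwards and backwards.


Word: "tefiiifet"
Reversed: "tefiiifet"
Forward == Backward? tefiiifet == tefiiifet
Palindrome = Yes


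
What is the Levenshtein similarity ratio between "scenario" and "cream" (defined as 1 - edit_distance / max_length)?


Word 1: "scenario" (length 8)
Word 2: "cream" (length 5)
One optimal edit sequence:
  1. delete 's'  (+1)
  2. keep 'c'
  3. substitute 'e' -> 'r'  (+1)
  4. substitute 'n' -> 'e'  (+1)
  5. keep 'a'
  6. delete 'r'  (+1)
  7. delete 'i'  (+1)
  8. substitute 'o' -> 'm'  (+1)
Edit distance = 6
Max length = max(8, 5) = 8
Similarity = 1 - 6/8
= 0.2500


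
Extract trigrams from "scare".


Word: "scare" (length 5)
Number of trigrams = 5 - 3 + 1 = 3
  Position 0: "sca"
  Position 1: "car"
  Position 2: "are"
Trigrams = "sca", "car", "are"


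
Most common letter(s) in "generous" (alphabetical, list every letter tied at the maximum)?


Word: "generous"
Letter counts:
  'e': 2
  'g': 1
  'n': 1
  'o': 1
  'r': 1
  's': 1
  'u': 1
Maximum count = 2
Most frequent = 'e' (2 times each)


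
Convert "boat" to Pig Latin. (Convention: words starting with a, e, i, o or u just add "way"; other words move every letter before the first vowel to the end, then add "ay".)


Word: "boat"
Starts with consonant(s) → move to end, add 'ay'
Consonant cluster: "b"
Pig Latin = "oatbay"


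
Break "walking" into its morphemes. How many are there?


Word: "walking"
Morphemes: walk + -ing
Each morpheme carries meaning
= 2 morphemes


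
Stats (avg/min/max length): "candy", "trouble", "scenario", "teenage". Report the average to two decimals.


Lengths: "candy"=5, "trouble"=7, "scenario"=8, "teenage"=7
Sum = 27, Count = 4
Average = 27/4 = 6.75
= avg=6.75, min=5, max=8


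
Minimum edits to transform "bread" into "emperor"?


Word 1: "bread" (length 5)
Word 2: "emperor" (length 7)
One optimal edit sequence (insert/delete/substitute each cost 1):
  1. insert 'e'  (+1)
  2. substitute 'b' -> 'm'  (+1)
  3. substitute 'r' -> 'p'  (+1)
  4. keep 'e'
  5. insert 'r'  (+1)
  6. substitute 'a' -> 'o'  (+1)
  7. substitute 'd' -> 'r'  (+1)
Total edit operations: 6
Edit distance = 6


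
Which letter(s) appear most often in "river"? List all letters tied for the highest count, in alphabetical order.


Word: "river"
Letter counts:
  'e': 1
  'i': 1
  'r': 2
  'v': 1
Maximum count = 2
Most frequent = 'r' (2 times each)


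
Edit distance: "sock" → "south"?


Word 1: "sock" (length 4)
Word 2: "south" (length 5)
One optimal edit sequence (insert/delete/substitute each cost 1):
  1. keep 's'
  2. keep 'o'
  3. insert 'u'  (+1)
  4. substitute 'c' -> 't'  (+1)
  5. substitute 'k' -> 'h'  (+1)
Total edit operations: 3
Edit distance = 3


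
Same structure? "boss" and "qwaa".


Pattern of "boss": [0, 1, 2, 2]
Pattern of "qwaa": [0, 1, 2, 2]
Patterns match
Same pattern = Yes


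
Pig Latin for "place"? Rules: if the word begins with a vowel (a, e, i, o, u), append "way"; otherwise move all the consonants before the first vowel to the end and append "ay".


Word: "place"
Starts with consonant(s) → move to end, add 'ay'
Consonant cluster: "pl"
Pig Latin = "aceplay"


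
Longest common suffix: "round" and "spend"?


Word 1: "round"
Word 2: "spend"
Comparing from end:
  Pos -1: 'd' == 'd'
  Pos -2: 'n' == 'n'
  Pos -3: 'u' != 'e' (stop)
LCS = "nd" (length 2)


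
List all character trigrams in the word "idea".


Word: "idea" (length 4)
Number of trigrams = 4 - 3 + 1 = 2
  Position 0: "ide"
  Position 1: "dea"
Trigrams = "ide", "dea"


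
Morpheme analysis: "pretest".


Word: "pretest"
Morphemes: pre- + test
Each morpheme carries meaning
= 2 morphemes


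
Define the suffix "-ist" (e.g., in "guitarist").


Suffix: -ist
Example: guitarist = guitar + -ist
Meaning = one who practices


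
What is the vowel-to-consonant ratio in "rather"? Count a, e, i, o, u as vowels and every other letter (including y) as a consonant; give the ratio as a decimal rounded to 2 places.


Word: "rather"
Vowels (a,e,i,o,u): 2
Consonants: 4
Ratio = 2/4
= 0.50


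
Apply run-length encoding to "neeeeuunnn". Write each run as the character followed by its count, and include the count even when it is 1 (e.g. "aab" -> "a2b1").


String: "neeeeuunnn"
Scanning for consecutive runs:
  'n' x 1
  'e' x 4
  'u' x 2
  'n' x 3
RLE = "n1e4u2n3"


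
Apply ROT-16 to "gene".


Word: "gene"
Shift: 16
Each letter → (letter + shift) mod 26:
  'g' (6) + 16 = 22 → 'w'
  'e' (4) + 16 = 20 → 'u'
  'n' (13) + 16 = 3 → 'd'
  'e' (4) + 16 = 20 → 'u'
Result = "wudu"


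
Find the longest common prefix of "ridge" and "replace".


Word 1: "ridge"
Word 2: "replace"
Comparing from start:
  Pos 0: 'r' == 'r'
  Pos 1: 'i' != 'e' (stop)
LCP = "r" (length 1)


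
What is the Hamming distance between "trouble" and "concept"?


Comparing character by character (same length = 7):
  Pos 0: 't' vs 'c' !=
  Pos 1: 'r' vs 'o' !=
  Pos 2: 'o' vs 'n' !=
  Pos 3: 'u' vs 'c' !=
  Pos 4: 'b' vs 'e' !=
  Pos 5: 'l' vs 'p' !=
  Pos 6: 'e' vs 't' !=
Hamming distance = 7


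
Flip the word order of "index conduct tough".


Original: "index conduct tough"
Words (1..n): index | conduct | tough
Reversed (n..1): tough | conduct | index
Result = "tough conduct index"


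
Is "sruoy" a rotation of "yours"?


Word: "yours", Candidate: "sruoy"
Method: check if candidate is substring of word+word
"yoursyours" contains "sruoy"? No
Is rotation = No


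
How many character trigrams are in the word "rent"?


Word: "rent" (length 4)
Number of 3-grams = length - 3 + 1 = 4 - 3 + 1
= 2


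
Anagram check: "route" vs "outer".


Word 1: "route" → sorted: eortu
Word 2: "outer" → sorted: eortu
Same letters? eortu == eortu
Anagram = Yes


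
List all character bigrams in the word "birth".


Word: "birth" (length 5)
Number of bigrams = 5 - 2 + 1 = 4
  Position 0: "bi"
  Position 1: "ir"
  Position 2: "rt"
  Position 3: "th"
Bigrams = "bi", "ir", "rt", "th"


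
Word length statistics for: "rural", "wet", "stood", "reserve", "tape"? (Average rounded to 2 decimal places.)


Lengths: "rural"=5, "wet"=3, "stood"=5, "reserve"=7, "tape"=4
Sum = 24, Count = 5
Average = 24/5 = 4.80
= avg=4.80, min=3, max=7


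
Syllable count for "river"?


Word: "river"
Syllable breakdown: riv / er
Counting: 2 parts
= 2 syllables


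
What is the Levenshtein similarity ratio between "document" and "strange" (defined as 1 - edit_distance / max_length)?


Word 1: "document" (length 8)
Word 2: "strange" (length 7)
One optimal edit sequence:
  1. delete 'd'  (+1)
  2. substitute 'o' -> 's'  (+1)
  3. substitute 'c' -> 't'  (+1)
  4. substitute 'u' -> 'r'  (+1)
  5. substitute 'm' -> 'a'  (+1)
  6. substitute 'e' -> 'n'  (+1)
  7. substitute 'n' -> 'g'  (+1)
  8. substitute 't' -> 'e'  (+1)
Edit distance = 8
Max length = max(8, 7) = 8
Similarity = 1 - 8/8
= 0.0000


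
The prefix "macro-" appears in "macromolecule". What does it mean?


Prefix: macro-
Example: macromolecule (macro- + molecule)
Meaning = large


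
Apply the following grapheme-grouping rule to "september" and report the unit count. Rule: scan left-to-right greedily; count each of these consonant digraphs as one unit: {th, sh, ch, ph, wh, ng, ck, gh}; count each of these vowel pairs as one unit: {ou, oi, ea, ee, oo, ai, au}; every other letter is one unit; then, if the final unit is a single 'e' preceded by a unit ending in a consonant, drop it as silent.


Word: "september" (9 letters)
Left-to-right scan:
  1. 's' (letter)
  2. 'e' (letter)
  3. 'p' (letter)
  4. 't' (letter)
  5. 'e' (letter)
  6. 'm' (letter)
  7. 'b' (letter)
  8. 'e' (letter)
  9. 'r' (letter)
Units from scan: 9
Sound units = 9 units


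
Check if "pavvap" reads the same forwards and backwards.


Word: "pavvap"
Reversed: "pavvap"
Forward == Backward? pavvap == pavvap
Palindrome = Yes


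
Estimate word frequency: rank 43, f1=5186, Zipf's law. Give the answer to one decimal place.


Zipf's law: f(r) = f(1) / r
f(1) = 5186
f(43) = 5186 / 43
= 120.6 occurrences


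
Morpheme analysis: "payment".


Word: "payment"
Morphemes: pay | -ment
Each morpheme carries meaning
= 2 morphemes


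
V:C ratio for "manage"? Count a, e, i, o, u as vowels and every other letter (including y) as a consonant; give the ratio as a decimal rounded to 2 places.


Word: "manage"
Vowels (a,e,i,o,u): 3
Consonants: 3
Ratio = 3/3
= 1.00


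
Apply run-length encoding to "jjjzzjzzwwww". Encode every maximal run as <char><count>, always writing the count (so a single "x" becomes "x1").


String: "jjjzzjzzwwww"
Scanning for consecutive runs:
  'j' x 3
  'z' x 2
  'j' x 1
  'z' x 2
  'w' x 4
RLE = "j3z2j1z2w4"


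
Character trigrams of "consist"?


Word: "consist" (length 7)
Number of trigrams = 7 - 3 + 1 = 5
  Position 0: "con"
  Position 1: "ons"
  Position 2: "nsi"
  Position 3: "sis"
  Position 4: "ist"
Trigrams = "con", "ons", "nsi", "sis", "ist"


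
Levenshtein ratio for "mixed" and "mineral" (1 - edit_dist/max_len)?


Word 1: "mixed" (length 5)
Word 2: "mineral" (length 7)
One optimal edit sequence:
  1. keep 'm'
  2. keep 'i'
  3. substitute 'x' -> 'n'  (+1)
  4. keep 'e'
  5. insert 'r'  (+1)
  6. insert 'a'  (+1)
  7. substitute 'd' -> 'l'  (+1)
Edit distance = 4
Max length = max(5, 7) = 7
Similarity = 1 - 4/7
= 0.4286


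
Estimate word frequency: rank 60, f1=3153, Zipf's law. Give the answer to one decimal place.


Zipf's law: f(r) = f(1) / r
f(1) = 3153
f(60) = 3153 / 60
= 52.6 occurrences


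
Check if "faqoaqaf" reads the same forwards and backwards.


Word: "faqoaqaf"
Reversed: "faqaoqaf"
Forward == Backward? faqoaqaf != faqaoqaf
Palindrome = No


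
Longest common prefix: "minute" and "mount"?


Word 1: "minute"
Word 2: "mount"
Comparing from start:
  Pos 0: 'm' == 'm'
  Pos 1: 'i' != 'o' (stop)
LCP = "m" (length 1)


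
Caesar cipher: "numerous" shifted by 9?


Word: "numerous"
Shift: 9
Each letter → (letter + shift) mod 26:
  'n' (13) + 9 = 22 → 'w'
  'u' (20) + 9 = 3 → 'd'
  'm' (12) + 9 = 21 → 'v'
  'e' (4) + 9 = 13 → 'n'
  'r' (17) + 9 = 0 → 'a'
  'o' (14) + 9 = 23 → 'x'
  'u' (20) + 9 = 3 → 'd'
  's' (18) + 9 = 1 → 'b'
Result = "wdvnaxdb"


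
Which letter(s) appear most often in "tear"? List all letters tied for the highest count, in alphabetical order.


Word: "tear"
Letter counts:
  'a': 1
  'e': 1
  'r': 1
  't': 1
Maximum count = 1
Most frequent = 'a', 'e', 'r', 't' (1 time each)


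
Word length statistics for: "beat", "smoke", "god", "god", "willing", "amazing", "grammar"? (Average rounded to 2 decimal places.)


Lengths: "beat"=4, "smoke"=5, "god"=3, "god"=3, "willing"=7, "amazing"=7, "grammar"=7
Sum = 36, Count = 7
Average = 36/7 = 5.14
= avg=5.14, min=3, max=7


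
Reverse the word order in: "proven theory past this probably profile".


Original: "proven theory past this probably profile"
Words (1..n): proven | theory | past | this | probably | profile
Reversed (n..1): profile | probably | this | past | theory | proven
Result = "profile probably this past theory proven"


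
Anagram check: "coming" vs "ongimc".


Word 1: "coming" → sorted: cgimno
Word 2: "ongimc" → sorted: cgimno
Same letters? cgimno == cgimno
Anagram = Yes


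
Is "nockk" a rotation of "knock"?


Word: "knock", Candidate: "nockk"
Method: check if candidate is substring of word+word
"knockknock" contains "nockk"? Yes
Is rotation = Yes
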